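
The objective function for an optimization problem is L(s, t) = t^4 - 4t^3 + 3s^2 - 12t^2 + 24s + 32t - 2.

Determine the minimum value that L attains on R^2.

-114

L(s,t) separates as P(s) + Q(t) − 2, so its minimum is min P + min Q − 2.
P'(s) = 6s + 24 vanishes at s ∈ {-4}; Q'(t) = 4(t - 4)(t - 1)(t + 2) vanishes at t ∈ {-2, 1, 4}.
Local minima of P (where P''>0): P(-4)=-48. Local minima of Q: Q(-2)=-64, Q(4)=-64.
So the global minimum of L is P(-4) + Q(-2) − 2 = -48 − 64 − 2 = -114, attained at (-4, -2).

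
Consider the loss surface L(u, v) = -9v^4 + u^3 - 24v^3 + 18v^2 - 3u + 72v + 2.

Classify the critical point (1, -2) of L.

saddle point

The mixed partial ∂²L/∂u∂v is 0, so the Hessian at any point is diag(L_uu, L_vv) = diag(6u, 36(-3v^2 - 4v + 1)).
At (1, -2): H = diag(6, -108).
The eigenvalues have opposite signs, so H is indefinite: a saddle point.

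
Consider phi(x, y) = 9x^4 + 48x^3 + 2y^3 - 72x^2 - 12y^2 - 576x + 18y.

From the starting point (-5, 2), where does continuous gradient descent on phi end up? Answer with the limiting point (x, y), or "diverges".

phi is separable, so gradient descent decouples: x follows -∂phi/∂x, y follows -∂phi/∂y.
∂phi/∂x = 36(x - 2)(x + 2)(x + 4); at x=-5 this is -756, so x increases.
∂phi/∂y = 6(y - 3)(y - 1); at y=2 this is -6, so y increases.
x converges to its nearest critical value -4 (a local min of the x-part); y converges to 3. The iterate converges to (-4, 3).

(-4, 3)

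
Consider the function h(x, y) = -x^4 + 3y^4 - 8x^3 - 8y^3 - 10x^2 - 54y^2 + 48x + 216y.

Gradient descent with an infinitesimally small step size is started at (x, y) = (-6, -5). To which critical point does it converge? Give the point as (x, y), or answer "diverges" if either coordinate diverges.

h is separable, so gradient descent decouples: x follows -∂h/∂x, y follows -∂h/∂y.
∂h/∂x = -4(x - 1)(x + 3)(x + 4); at x=-6 this is 168, so x decreases.
∂h/∂y = 12(y - 3)(y - 2)(y + 3); at y=-5 this is -1344, so y increases.
The x-coordinate has no critical point in that direction and runs off to infinity.

diverges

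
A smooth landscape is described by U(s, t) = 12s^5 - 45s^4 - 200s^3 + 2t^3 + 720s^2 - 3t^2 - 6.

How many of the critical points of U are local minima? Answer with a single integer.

2

U separates as a function of s plus a function of t, so ∇U=0 decouples.
∂U/∂s = 60s(s - 4)(s - 2)(s + 3) = 0 at s ∈ {-3, 0, 2, 4}; ∂U/∂t = 6t(t - 1) = 0 at t ∈ {0, 1}.
The Hessian is diagonal: diag(U_ss, U_tt). Second derivatives: U_ss(-3)=-6300, U_ss(0)=1440, U_ss(2)=-1200, U_ss(4)=3360; U_tt(0)=-6, U_tt(1)=6.
Local minima occur where both diagonal entries positive: (0, 1), (4, 1). Count: 2.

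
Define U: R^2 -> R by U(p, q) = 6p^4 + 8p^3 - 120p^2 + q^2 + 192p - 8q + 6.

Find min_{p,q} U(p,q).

U(p,q) separates as A(p) + B(q) + 6, so its minimum is min A + min B + 6.
A'(p) = 24(p - 2)(p - 1)(p + 4) vanishes at p ∈ {-4, 1, 2}; B'(q) = 2q - 8 vanishes at q ∈ {4}.
Local minima of A (where A''>0): A(-4)=-1664, A(2)=64. Local minima of B: B(4)=-16.
So the global minimum of U is A(-4) + B(4) + 6 = -1664 − 16 + 6 = -1674, attained at (-4, 4).

-1674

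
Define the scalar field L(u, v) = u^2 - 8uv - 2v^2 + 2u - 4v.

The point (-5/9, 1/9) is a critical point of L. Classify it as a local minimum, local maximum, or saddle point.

saddle point

The Hessian of L is constant: H = [[2, -8], [-8, -4]].
det(H) = 2·(-4) − (-8)² = -72.
Since det(H) < 0, H is indefinite and the critical point is a saddle point.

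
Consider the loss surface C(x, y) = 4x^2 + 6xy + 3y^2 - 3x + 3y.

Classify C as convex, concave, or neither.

C is quadratic, so its Hessian is the constant matrix H = [[8, 6], [6, 6]].
det(H) = 12, tr(H) = 14.
det(H) > 0 and tr(H) > 0, so H is positive definite everywhere: convex.

convex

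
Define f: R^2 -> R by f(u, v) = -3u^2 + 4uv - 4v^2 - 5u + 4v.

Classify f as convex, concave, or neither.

f is quadratic, so its Hessian is the constant matrix H = [[-6, 4], [4, -8]].
det(H) = 32, tr(H) = -14.
det(H) > 0 and tr(H) < 0, so H is negative definite everywhere: concave.

concave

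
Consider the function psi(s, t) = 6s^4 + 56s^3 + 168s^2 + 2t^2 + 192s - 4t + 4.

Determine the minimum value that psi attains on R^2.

psi(s,t) separates as P(s) + Q(t) + 4, so its minimum is min P + min Q + 4.
P'(s) = 24(s + 1)(s + 2)(s + 4) vanishes at s ∈ {-4, -2, -1}; Q'(t) = 4(t - 1) vanishes at t ∈ {1}.
Local minima of P (where P''>0): P(-4)=-128, P(-1)=-74. Local minima of Q: Q(1)=-2.
So the global minimum of psi is P(-4) + Q(1) + 4 = -128 − 2 + 4 = -126, attained at (-4, 1).

-126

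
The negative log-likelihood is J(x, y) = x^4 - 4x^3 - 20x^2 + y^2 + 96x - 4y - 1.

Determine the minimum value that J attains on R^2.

-284

J(x,y) separates as P(x) + Q(y) − 1, so its minimum is min P + min Q − 1.
P'(x) = 4(x - 4)(x - 2)(x + 3) vanishes at x ∈ {-3, 2, 4}; Q'(y) = 2y - 4 vanishes at y ∈ {2}.
Local minima of P (where P''>0): P(-3)=-279, P(4)=64. Local minima of Q: Q(2)=-4.
So the global minimum of J is P(-3) + Q(2) − 1 = -279 − 4 − 1 = -284, attained at (-3, 2).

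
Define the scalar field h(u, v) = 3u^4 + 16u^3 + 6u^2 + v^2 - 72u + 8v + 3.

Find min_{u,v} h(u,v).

h(u,v) separates as P(u) + Q(v) + 3, so its minimum is min P + min Q + 3.
P'(u) = 12(u - 1)(u + 2)(u + 3) vanishes at u ∈ {-3, -2, 1}; Q'(v) = 2v + 8 vanishes at v ∈ {-4}.
Local minima of P (where P''>0): P(-3)=81, P(1)=-47. Local minima of Q: Q(-4)=-16.
So the global minimum of h is P(1) + Q(-4) + 3 = -47 − 16 + 3 = -60, attained at (1, -4).

-60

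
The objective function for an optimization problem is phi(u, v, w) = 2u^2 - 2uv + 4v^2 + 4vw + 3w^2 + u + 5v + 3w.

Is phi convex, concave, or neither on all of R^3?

convex

phi is quadratic, so its Hessian is the constant matrix H = [[4, -2, 0], [-2, 8, 4], [0, 4, 6]].
Leading principal minors: 4, 28, 104.
All positive ⇒ H ≻ 0 ⇒ convex.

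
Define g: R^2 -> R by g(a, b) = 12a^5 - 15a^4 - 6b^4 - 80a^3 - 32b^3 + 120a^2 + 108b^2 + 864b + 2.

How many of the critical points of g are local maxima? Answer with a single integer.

g separates as a function of a plus a function of b, so ∇g=0 decouples.
∂g/∂a = 60a(a - 2)(a - 1)(a + 2) = 0 at a ∈ {-2, 0, 1, 2}; ∂g/∂b = -24(b - 3)(b + 3)(b + 4) = 0 at b ∈ {-4, -3, 3}.
The Hessian is diagonal: diag(g_aa, g_bb). Second derivatives: g_aa(-2)=-1440, g_aa(0)=240, g_aa(1)=-180, g_aa(2)=480; g_bb(-4)=-168, g_bb(-3)=144, g_bb(3)=-1008.
Local maxima occur where both diagonal entries negative: (-2, -4), (-2, 3), (1, -4), (1, 3). Count: 4.

4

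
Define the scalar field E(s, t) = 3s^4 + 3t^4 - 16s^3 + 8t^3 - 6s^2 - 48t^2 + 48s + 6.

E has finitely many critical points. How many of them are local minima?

4

E separates as a function of s plus a function of t, so ∇E=0 decouples.
∂E/∂s = 12(s - 4)(s - 1)(s + 1) = 0 at s ∈ {-1, 1, 4}; ∂E/∂t = 12t(t - 2)(t + 4) = 0 at t ∈ {-4, 0, 2}.
The Hessian is diagonal: diag(E_ss, E_tt). Second derivatives: E_ss(-1)=120, E_ss(1)=-72, E_ss(4)=180; E_tt(-4)=288, E_tt(0)=-96, E_tt(2)=144.
Local minima occur where both diagonal entries positive: (-1, -4), (-1, 2), (4, -4), (4, 2). Count: 4.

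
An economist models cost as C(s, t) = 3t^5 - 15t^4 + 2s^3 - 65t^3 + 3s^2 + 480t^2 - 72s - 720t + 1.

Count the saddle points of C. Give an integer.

C separates as a function of s plus a function of t, so ∇C=0 decouples.
∂C/∂s = 6(s - 3)(s + 4) = 0 at s ∈ {-4, 3}; ∂C/∂t = 15(t - 4)(t - 3)(t - 1)(t + 4) = 0 at t ∈ {-4, 1, 3, 4}.
The Hessian is diagonal: diag(C_ss, C_tt). Second derivatives: C_ss(-4)=-42, C_ss(3)=42; C_tt(-4)=-4200, C_tt(1)=450, C_tt(3)=-210, C_tt(4)=360.
Saddle points occur where the two diagonal entries have opposite signs: (-4, 1), (-4, 4), (3, -4), (3, 3). Count: 4.

4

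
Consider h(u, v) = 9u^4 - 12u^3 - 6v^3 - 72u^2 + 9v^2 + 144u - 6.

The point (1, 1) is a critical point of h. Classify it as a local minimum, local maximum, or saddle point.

The mixed partial ∂²h/∂u∂v is 0, so the Hessian at any point is diag(h_uu, h_vv) = diag(36(3u^2 - 2u - 4), 18(-2v + 1)).
At (1, 1): H = diag(-108, -18).
Both eigenvalues are negative, so H is negative definite: a local maximum.

local maximum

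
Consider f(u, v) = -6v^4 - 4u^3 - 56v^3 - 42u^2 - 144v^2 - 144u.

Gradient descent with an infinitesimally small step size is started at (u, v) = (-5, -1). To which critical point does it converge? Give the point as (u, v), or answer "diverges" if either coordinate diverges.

(-4, -3)

f is separable, so gradient descent decouples: u follows -∂f/∂u, v follows -∂f/∂v.
∂f/∂u = -12(u + 3)(u + 4); at u=-5 this is -24, so u increases.
∂f/∂v = -24v(v + 3)(v + 4); at v=-1 this is 144, so v decreases.
u converges to its nearest critical value -4 (a local min of the u-part); v converges to -3. The iterate converges to (-4, -3).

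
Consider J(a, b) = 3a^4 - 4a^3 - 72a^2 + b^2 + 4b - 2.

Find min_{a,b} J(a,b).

J(a,b) separates as P(a) + Q(b) − 2, so its minimum is min P + min Q − 2.
P'(a) = 12a(a - 4)(a + 3) vanishes at a ∈ {-3, 0, 4}; Q'(b) = 2b + 4 vanishes at b ∈ {-2}.
Local minima of P (where P''>0): P(-3)=-297, P(4)=-640. Local minima of Q: Q(-2)=-4.
So the global minimum of J is P(4) + Q(-2) − 2 = -640 − 4 − 2 = -646, attained at (4, -2).

-646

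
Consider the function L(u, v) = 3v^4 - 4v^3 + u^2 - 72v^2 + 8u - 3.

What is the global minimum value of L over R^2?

L(u,v) separates as P(u) + Q(v) − 3, so its minimum is min P + min Q − 3.
P'(u) = 2u + 8 vanishes at u ∈ {-4}; Q'(v) = 12v(v - 4)(v + 3) vanishes at v ∈ {-3, 0, 4}.
Local minima of P (where P''>0): P(-4)=-16. Local minima of Q: Q(-3)=-297, Q(4)=-640.
So the global minimum of L is P(-4) + Q(4) − 3 = -16 − 640 − 3 = -659, attained at (-4, 4).

-659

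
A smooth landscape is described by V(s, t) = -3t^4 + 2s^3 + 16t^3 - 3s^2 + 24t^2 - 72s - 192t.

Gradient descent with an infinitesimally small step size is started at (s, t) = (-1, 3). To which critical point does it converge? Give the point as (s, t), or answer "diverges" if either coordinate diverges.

V is separable, so gradient descent decouples: s follows -∂V/∂s, t follows -∂V/∂t.
∂V/∂s = 6(s - 4)(s + 3); at s=-1 this is -60, so s increases.
∂V/∂t = -12(t - 4)(t - 2)(t + 2); at t=3 this is 60, so t decreases.
s converges to its nearest critical value 4 (a local min of the s-part); t converges to 2. The iterate converges to (4, 2).

(4, 2)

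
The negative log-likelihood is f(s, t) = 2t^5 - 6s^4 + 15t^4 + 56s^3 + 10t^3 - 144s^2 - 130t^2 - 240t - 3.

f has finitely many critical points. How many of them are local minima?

2

f separates as a function of s plus a function of t, so ∇f=0 decouples.
∂f/∂s = -24s(s - 4)(s - 3) = 0 at s ∈ {0, 3, 4}; ∂f/∂t = 10(t - 2)(t + 1)(t + 3)(t + 4) = 0 at t ∈ {-4, -3, -1, 2}.
The Hessian is diagonal: diag(f_ss, f_tt). Second derivatives: f_ss(0)=-288, f_ss(3)=72, f_ss(4)=-96; f_tt(-4)=-180, f_tt(-3)=100, f_tt(-1)=-180, f_tt(2)=900.
Local minima occur where both diagonal entries positive: (3, -3), (3, 2). Count: 2.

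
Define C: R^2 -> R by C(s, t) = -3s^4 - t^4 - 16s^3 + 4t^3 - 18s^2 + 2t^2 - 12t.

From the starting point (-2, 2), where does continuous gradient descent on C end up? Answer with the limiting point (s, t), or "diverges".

(-1, 1)

C is separable, so gradient descent decouples: s follows -∂C/∂s, t follows -∂C/∂t.
∂C/∂s = -12s(s + 1)(s + 3); at s=-2 this is -24, so s increases.
∂C/∂t = -4(t - 3)(t - 1)(t + 1); at t=2 this is 12, so t decreases.
s converges to its nearest critical value -1 (a local min of the s-part); t converges to 1. The iterate converges to (-1, 1).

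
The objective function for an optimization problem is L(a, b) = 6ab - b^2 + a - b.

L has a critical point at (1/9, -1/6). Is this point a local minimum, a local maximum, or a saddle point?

The Hessian of L is constant: H = [[0, 6], [6, -2]].
det(H) = 0·(-2) − 6² = -36.
Since det(H) < 0, H is indefinite and the critical point is a saddle point.

saddle point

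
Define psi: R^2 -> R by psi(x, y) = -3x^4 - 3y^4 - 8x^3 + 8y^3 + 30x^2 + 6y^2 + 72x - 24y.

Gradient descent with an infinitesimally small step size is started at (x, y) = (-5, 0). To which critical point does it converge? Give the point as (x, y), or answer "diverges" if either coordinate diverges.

psi is separable, so gradient descent decouples: x follows -∂psi/∂x, y follows -∂psi/∂y.
∂psi/∂x = -12(x - 2)(x + 1)(x + 3); at x=-5 this is 672, so x decreases.
∂psi/∂y = -12(y - 2)(y - 1)(y + 1); at y=0 this is -24, so y increases.
The x-coordinate has no critical point in that direction and runs off to infinity.

diverges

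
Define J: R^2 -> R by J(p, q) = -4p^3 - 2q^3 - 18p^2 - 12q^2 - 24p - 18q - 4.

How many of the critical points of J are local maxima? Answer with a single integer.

1

J separates as a function of p plus a function of q, so ∇J=0 decouples.
∂J/∂p = -12(p + 1)(p + 2) = 0 at p ∈ {-2, -1}; ∂J/∂q = -6(q + 1)(q + 3) = 0 at q ∈ {-3, -1}.
The Hessian is diagonal: diag(J_pp, J_qq). Second derivatives: J_pp(-2)=12, J_pp(-1)=-12; J_qq(-3)=12, J_qq(-1)=-12.
Local maxima occur where both diagonal entries negative: (-1, -1). Count: 1.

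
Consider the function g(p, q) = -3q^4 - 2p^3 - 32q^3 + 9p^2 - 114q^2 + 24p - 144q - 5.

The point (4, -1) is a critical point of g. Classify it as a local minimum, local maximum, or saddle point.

local maximum

The mixed partial ∂²g/∂p∂q is 0, so the Hessian at any point is diag(g_pp, g_qq) = diag(6(-2p + 3), -12(3q^2 + 16q + 19)).
At (4, -1): H = diag(-30, -72).
Both eigenvalues are negative, so H is negative definite: a local maximum.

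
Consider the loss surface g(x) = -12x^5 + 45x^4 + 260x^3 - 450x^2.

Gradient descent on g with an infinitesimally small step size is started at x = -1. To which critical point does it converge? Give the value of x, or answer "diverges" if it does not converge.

g'(x) = -60x(x - 5)(x - 1)(x + 3), so g'(-1) = 1440.
Gradient descent moves in the -g' direction, i.e. x is decreasing.
The nearest critical point in that direction is x = -3, where g'' = 5760 > 0 (a local minimum). The iterate converges there.

-3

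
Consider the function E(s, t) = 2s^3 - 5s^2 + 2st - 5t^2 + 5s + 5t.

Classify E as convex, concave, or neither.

The term 2s^3 is cubic, so the Hessian is not constant.
∂²E/∂s² = 12s - 10, which takes both signs as s varies (negative for sufficiently negative s). A diagonal entry of the Hessian changing sign means the Hessian is neither positive- nor negative-semidefinite on all of R^2.

neither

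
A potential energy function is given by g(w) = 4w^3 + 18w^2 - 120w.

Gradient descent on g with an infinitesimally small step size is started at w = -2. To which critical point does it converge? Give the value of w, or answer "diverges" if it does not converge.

g'(w) = 12(w - 2)(w + 5), so g'(-2) = -144.
Gradient descent moves in the -g' direction, i.e. w is increasing.
The nearest critical point in that direction is w = 2, where g'' = 84 > 0 (a local minimum). The iterate converges there.

2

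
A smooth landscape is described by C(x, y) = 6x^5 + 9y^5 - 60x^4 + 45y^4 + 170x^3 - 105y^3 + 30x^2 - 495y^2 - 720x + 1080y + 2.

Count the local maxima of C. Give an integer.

C separates as a function of x plus a function of y, so ∇C=0 decouples.
∂C/∂x = 30(x - 4)(x - 3)(x - 2)(x + 1) = 0 at x ∈ {-1, 2, 3, 4}; ∂C/∂y = 45(y - 2)(y - 1)(y + 3)(y + 4) = 0 at y ∈ {-4, -3, 1, 2}.
The Hessian is diagonal: diag(C_xx, C_yy). Second derivatives: C_xx(-1)=-1800, C_xx(2)=180, C_xx(3)=-120, C_xx(4)=300; C_yy(-4)=-1350, C_yy(-3)=900, C_yy(1)=-900, C_yy(2)=1350.
Local maxima occur where both diagonal entries negative: (-1, -4), (-1, 1), (3, -4), (3, 1). Count: 4.

4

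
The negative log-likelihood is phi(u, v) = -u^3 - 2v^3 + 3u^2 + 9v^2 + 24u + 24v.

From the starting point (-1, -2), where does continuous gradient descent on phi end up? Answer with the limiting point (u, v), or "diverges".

phi is separable, so gradient descent decouples: u follows -∂phi/∂u, v follows -∂phi/∂v.
∂phi/∂u = -3(u - 4)(u + 2); at u=-1 this is 15, so u decreases.
∂phi/∂v = -6(v - 4)(v + 1); at v=-2 this is -36, so v increases.
u converges to its nearest critical value -2 (a local min of the u-part); v converges to -1. The iterate converges to (-2, -1).

(-2, -1)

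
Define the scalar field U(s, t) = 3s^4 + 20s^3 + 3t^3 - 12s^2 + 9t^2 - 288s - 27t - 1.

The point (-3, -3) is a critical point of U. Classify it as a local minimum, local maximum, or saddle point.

The mixed partial ∂²U/∂s∂t is 0, so the Hessian at any point is diag(U_ss, U_tt) = diag(12(3s^2 + 10s - 2), 18(t + 1)).
At (-3, -3): H = diag(-60, -36).
Both eigenvalues are negative, so H is negative definite: a local maximum.

local maximum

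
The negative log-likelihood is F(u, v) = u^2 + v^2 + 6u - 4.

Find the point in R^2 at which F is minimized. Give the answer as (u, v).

(-3, 0)

F(u,v) separates as P(u) + Q(v) − 4, so its minimum is min P + min Q − 4.
P'(u) = 2u + 6 vanishes at u ∈ {-3}; Q'(v) = 2v vanishes at v ∈ {0}.
Local minima of P (where P''>0): P(-3)=-9. Local minima of Q: Q(0)=0.
So the global minimum of F is P(-3) + Q(0) − 4 = -9 + 0 − 4 = -13, attained at (-3, 0).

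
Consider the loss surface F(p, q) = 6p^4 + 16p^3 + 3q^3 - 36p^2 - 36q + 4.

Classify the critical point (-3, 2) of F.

local minimum

The mixed partial ∂²F/∂p∂q is 0, so the Hessian at any point is diag(F_pp, F_qq) = diag(24(3p^2 + 4p - 3), 18q).
At (-3, 2): H = diag(288, 36).
Both eigenvalues are positive, so H is positive definite: a local minimum.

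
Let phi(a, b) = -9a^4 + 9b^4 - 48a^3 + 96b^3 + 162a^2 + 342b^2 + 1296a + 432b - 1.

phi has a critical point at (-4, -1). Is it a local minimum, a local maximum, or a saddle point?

The mixed partial ∂²phi/∂a∂b is 0, so the Hessian at any point is diag(phi_aa, phi_bb) = diag(36(-3a^2 - 8a + 9), 36(3b^2 + 16b + 19)).
At (-4, -1): H = diag(-252, 216).
The eigenvalues have opposite signs, so H is indefinite: a saddle point.

saddle point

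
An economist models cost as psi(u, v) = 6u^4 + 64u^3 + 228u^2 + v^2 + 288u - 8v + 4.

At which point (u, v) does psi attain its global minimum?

(-1, 4)

psi(u,v) separates as P(u) + Q(v) + 4, so its minimum is min P + min Q + 4.
P'(u) = 24(u + 1)(u + 3)(u + 4) vanishes at u ∈ {-4, -3, -1}; Q'(v) = 2v - 8 vanishes at v ∈ {4}.
Local minima of P (where P''>0): P(-4)=-64, P(-1)=-118. Local minima of Q: Q(4)=-16.
So the global minimum of psi is P(-1) + Q(4) + 4 = -118 − 16 + 4 = -130, attained at (-1, 4).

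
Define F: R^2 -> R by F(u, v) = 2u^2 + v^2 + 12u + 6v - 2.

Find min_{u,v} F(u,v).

-29

F(u,v) separates as P(u) + Q(v) − 2, so its minimum is min P + min Q − 2.
P'(u) = 4u + 12 vanishes at u ∈ {-3}; Q'(v) = 2v + 6 vanishes at v ∈ {-3}.
Local minima of P (where P''>0): P(-3)=-18. Local minima of Q: Q(-3)=-9.
So the global minimum of F is P(-3) + Q(-3) − 2 = -18 − 9 − 2 = -29, attained at (-3, -3).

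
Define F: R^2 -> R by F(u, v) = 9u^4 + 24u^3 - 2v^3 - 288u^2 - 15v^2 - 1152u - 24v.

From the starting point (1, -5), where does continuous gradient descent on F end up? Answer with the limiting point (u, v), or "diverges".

(4, -4)

F is separable, so gradient descent decouples: u follows -∂F/∂u, v follows -∂F/∂v.
∂F/∂u = 36(u - 4)(u + 2)(u + 4); at u=1 this is -1620, so u increases.
∂F/∂v = -6(v + 1)(v + 4); at v=-5 this is -24, so v increases.
u converges to its nearest critical value 4 (a local min of the u-part); v converges to -4. The iterate converges to (4, -4).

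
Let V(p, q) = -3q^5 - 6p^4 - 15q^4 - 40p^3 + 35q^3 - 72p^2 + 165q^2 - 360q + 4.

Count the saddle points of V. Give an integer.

6

V separates as a function of p plus a function of q, so ∇V=0 decouples.
∂V/∂p = -24p(p + 2)(p + 3) = 0 at p ∈ {-3, -2, 0}; ∂V/∂q = -15(q - 2)(q - 1)(q + 3)(q + 4) = 0 at q ∈ {-4, -3, 1, 2}.
The Hessian is diagonal: diag(V_pp, V_qq). Second derivatives: V_pp(-3)=-72, V_pp(-2)=48, V_pp(0)=-144; V_qq(-4)=450, V_qq(-3)=-300, V_qq(1)=300, V_qq(2)=-450.
Saddle points occur where the two diagonal entries have opposite signs: (-3, -4), (-3, 1), (-2, -3), (-2, 2), (0, -4), (0, 1). Count: 6.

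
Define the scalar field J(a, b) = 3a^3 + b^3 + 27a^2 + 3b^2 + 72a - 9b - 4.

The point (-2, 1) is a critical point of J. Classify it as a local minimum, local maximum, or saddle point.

local minimum

The mixed partial ∂²J/∂a∂b is 0, so the Hessian at any point is diag(J_aa, J_bb) = diag(18(a + 3), 6(b + 1)).
At (-2, 1): H = diag(18, 12).
Both eigenvalues are positive, so H is positive definite: a local minimum.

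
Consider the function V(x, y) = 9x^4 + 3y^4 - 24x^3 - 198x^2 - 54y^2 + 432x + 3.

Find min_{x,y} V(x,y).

V(x,y) separates as P(x) + Q(y) + 3, so its minimum is min P + min Q + 3.
P'(x) = 36(x - 4)(x - 1)(x + 3) vanishes at x ∈ {-3, 1, 4}; Q'(y) = 12y(y - 3)(y + 3) vanishes at y ∈ {-3, 0, 3}.
Local minima of P (where P''>0): P(-3)=-1701, P(4)=-672. Local minima of Q: Q(-3)=-243, Q(3)=-243.
So the global minimum of V is P(-3) + Q(-3) + 3 = -1701 − 243 + 3 = -1941, attained at (-3, -3).

-1941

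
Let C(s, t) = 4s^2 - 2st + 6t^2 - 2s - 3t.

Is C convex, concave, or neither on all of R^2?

convex

C is quadratic, so its Hessian is the constant matrix H = [[8, -2], [-2, 12]].
det(H) = 92, tr(H) = 20.
det(H) > 0 and tr(H) > 0, so H is positive definite everywhere: convex.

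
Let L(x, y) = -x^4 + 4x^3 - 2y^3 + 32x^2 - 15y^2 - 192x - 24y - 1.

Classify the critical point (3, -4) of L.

local minimum

The mixed partial ∂²L/∂x∂y is 0, so the Hessian at any point is diag(L_xx, L_yy) = diag(4(-3x^2 + 6x + 16), -6(2y + 5)).
At (3, -4): H = diag(28, 18).
Both eigenvalues are positive, so H is positive definite: a local minimum.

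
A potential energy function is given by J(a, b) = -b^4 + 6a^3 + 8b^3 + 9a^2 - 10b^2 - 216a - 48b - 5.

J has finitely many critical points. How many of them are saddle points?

J separates as a function of a plus a function of b, so ∇J=0 decouples.
∂J/∂a = 18(a - 3)(a + 4) = 0 at a ∈ {-4, 3}; ∂J/∂b = -4(b - 4)(b - 3)(b + 1) = 0 at b ∈ {-1, 3, 4}.
The Hessian is diagonal: diag(J_aa, J_bb). Second derivatives: J_aa(-4)=-126, J_aa(3)=126; J_bb(-1)=-80, J_bb(3)=16, J_bb(4)=-20.
Saddle points occur where the two diagonal entries have opposite signs: (-4, 3), (3, -1), (3, 4). Count: 3.

3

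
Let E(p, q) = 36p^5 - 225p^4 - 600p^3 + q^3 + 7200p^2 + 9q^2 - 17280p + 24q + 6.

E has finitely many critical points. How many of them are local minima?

E separates as a function of p plus a function of q, so ∇E=0 decouples.
∂E/∂p = 180(p - 4)(p - 3)(p - 2)(p + 4) = 0 at p ∈ {-4, 2, 3, 4}; ∂E/∂q = 3(q + 2)(q + 4) = 0 at q ∈ {-4, -2}.
The Hessian is diagonal: diag(E_pp, E_qq). Second derivatives: E_pp(-4)=-60480, E_pp(2)=2160, E_pp(3)=-1260, E_pp(4)=2880; E_qq(-4)=-6, E_qq(-2)=6.
Local minima occur where both diagonal entries positive: (2, -2), (4, -2). Count: 2.

2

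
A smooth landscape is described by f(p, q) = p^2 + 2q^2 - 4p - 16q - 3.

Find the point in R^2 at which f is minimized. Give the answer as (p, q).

(2, 4)

f(p,q) separates as A(p) + B(q) − 3, so its minimum is min A + min B − 3.
A'(p) = 2p - 4 vanishes at p ∈ {2}; B'(q) = 4q - 16 vanishes at q ∈ {4}.
Local minima of A (where A''>0): A(2)=-4. Local minima of B: B(4)=-32.
So the global minimum of f is A(2) + B(4) − 3 = -4 − 32 − 3 = -39, attained at (2, 4).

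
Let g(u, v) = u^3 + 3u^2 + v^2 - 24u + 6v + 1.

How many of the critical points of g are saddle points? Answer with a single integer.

1

g separates as a function of u plus a function of v, so ∇g=0 decouples.
∂g/∂u = 3(u - 2)(u + 4) = 0 at u ∈ {-4, 2}; ∂g/∂v = 2(v + 3) = 0 at v ∈ {-3}.
The Hessian is diagonal: diag(g_uu, g_vv). Second derivatives: g_uu(-4)=-18, g_uu(2)=18; g_vv(-3)=2.
Saddle points occur where the two diagonal entries have opposite signs: (-4, -3). Count: 1.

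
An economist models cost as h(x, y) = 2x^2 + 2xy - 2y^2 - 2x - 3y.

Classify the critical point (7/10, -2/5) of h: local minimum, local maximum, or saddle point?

saddle point

The Hessian of h is constant: H = [[4, 2], [2, -4]].
det(H) = 4·(-4) − 2² = -20.
Since det(H) < 0, H is indefinite and the critical point is a saddle point.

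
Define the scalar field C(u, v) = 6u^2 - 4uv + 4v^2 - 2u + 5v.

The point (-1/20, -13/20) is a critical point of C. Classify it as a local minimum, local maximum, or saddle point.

The Hessian of C is constant: H = [[12, -4], [-4, 8]].
det(H) = 12·8 − (-4)² = 80.
det(H) > 0 and tr(H) = 20 > 0, so H is positive definite and the point is a local minimum.

local minimum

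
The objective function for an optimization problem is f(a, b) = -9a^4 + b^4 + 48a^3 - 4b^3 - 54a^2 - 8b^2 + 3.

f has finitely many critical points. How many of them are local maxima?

2

f separates as a function of a plus a function of b, so ∇f=0 decouples.
∂f/∂a = -36a(a - 3)(a - 1) = 0 at a ∈ {0, 1, 3}; ∂f/∂b = 4b(b - 4)(b + 1) = 0 at b ∈ {-1, 0, 4}.
The Hessian is diagonal: diag(f_aa, f_bb). Second derivatives: f_aa(0)=-108, f_aa(1)=72, f_aa(3)=-216; f_bb(-1)=20, f_bb(0)=-16, f_bb(4)=80.
Local maxima occur where both diagonal entries negative: (0, 0), (3, 0). Count: 2.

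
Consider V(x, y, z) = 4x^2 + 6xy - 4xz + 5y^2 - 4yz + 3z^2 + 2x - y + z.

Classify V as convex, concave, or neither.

V is quadratic, so its Hessian is the constant matrix H = [[8, 6, -4], [6, 10, -4], [-4, -4, 6]].
Leading principal minors: 8, 44, 168.
All positive ⇒ H ≻ 0 ⇒ convex.

convex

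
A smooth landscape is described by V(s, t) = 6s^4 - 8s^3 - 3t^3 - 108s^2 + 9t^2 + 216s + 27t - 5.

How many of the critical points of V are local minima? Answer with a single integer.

V separates as a function of s plus a function of t, so ∇V=0 decouples.
∂V/∂s = 24(s - 3)(s - 1)(s + 3) = 0 at s ∈ {-3, 1, 3}; ∂V/∂t = -9(t - 3)(t + 1) = 0 at t ∈ {-1, 3}.
The Hessian is diagonal: diag(V_ss, V_tt). Second derivatives: V_ss(-3)=576, V_ss(1)=-192, V_ss(3)=288; V_tt(-1)=36, V_tt(3)=-36.
Local minima occur where both diagonal entries positive: (-3, -1), (3, -1). Count: 2.

2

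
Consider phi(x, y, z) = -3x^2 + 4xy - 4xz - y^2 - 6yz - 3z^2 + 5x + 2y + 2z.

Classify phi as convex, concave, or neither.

neither

phi is quadratic, so its Hessian is the constant matrix H = [[-6, 4, -4], [4, -2, -6], [-4, -6, -6]].
Leading principal minors: -6, -4, 464.
Neither pattern holds ⇒ H is indefinite ⇒ neither convex nor concave.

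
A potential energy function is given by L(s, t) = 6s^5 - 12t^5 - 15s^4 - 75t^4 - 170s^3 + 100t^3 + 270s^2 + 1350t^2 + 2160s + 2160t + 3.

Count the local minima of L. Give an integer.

L separates as a function of s plus a function of t, so ∇L=0 decouples.
∂L/∂s = 30(s - 4)(s - 3)(s + 2)(s + 3) = 0 at s ∈ {-3, -2, 3, 4}; ∂L/∂t = -60(t - 3)(t + 1)(t + 3)(t + 4) = 0 at t ∈ {-4, -3, -1, 3}.
The Hessian is diagonal: diag(L_ss, L_tt). Second derivatives: L_ss(-3)=-1260, L_ss(-2)=900, L_ss(3)=-900, L_ss(4)=1260; L_tt(-4)=1260, L_tt(-3)=-720, L_tt(-1)=1440, L_tt(3)=-10080.
Local minima occur where both diagonal entries positive: (-2, -4), (-2, -1), (4, -4), (4, -1). Count: 4.

4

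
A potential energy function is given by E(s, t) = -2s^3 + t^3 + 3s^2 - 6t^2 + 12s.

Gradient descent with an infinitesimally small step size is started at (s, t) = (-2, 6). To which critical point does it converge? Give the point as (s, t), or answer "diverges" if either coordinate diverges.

(-1, 4)

E is separable, so gradient descent decouples: s follows -∂E/∂s, t follows -∂E/∂t.
∂E/∂s = -6(s - 2)(s + 1); at s=-2 this is -24, so s increases.
∂E/∂t = 3t(t - 4); at t=6 this is 36, so t decreases.
s converges to its nearest critical value -1 (a local min of the s-part); t converges to 4. The iterate converges to (-1, 4).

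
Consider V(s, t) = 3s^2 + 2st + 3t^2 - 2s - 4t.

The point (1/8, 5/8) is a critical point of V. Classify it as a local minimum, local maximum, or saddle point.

local minimum

The Hessian of V is constant: H = [[6, 2], [2, 6]].
det(H) = 6·6 − 2² = 32.
det(H) > 0 and tr(H) = 12 > 0, so H is positive definite and the point is a local minimum.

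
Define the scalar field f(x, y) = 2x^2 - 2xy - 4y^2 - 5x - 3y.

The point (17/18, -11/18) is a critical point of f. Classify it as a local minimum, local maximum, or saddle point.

saddle point

The Hessian of f is constant: H = [[4, -2], [-2, -8]].
det(H) = 4·(-8) − (-2)² = -36.
Since det(H) < 0, H is indefinite and the critical point is a saddle point.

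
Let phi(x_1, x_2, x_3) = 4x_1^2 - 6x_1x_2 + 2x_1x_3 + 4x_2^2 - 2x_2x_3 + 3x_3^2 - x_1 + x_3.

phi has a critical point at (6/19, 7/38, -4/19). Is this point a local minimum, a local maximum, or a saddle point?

local minimum

The Hessian is constant: H = [[8, -6, 2], [-6, 8, -2], [2, -2, 6]].
Leading principal minors: Δ₁ = 8, Δ₂ = 28, Δ₃ = 152.
All leading minors are positive, so H is positive definite: a local minimum.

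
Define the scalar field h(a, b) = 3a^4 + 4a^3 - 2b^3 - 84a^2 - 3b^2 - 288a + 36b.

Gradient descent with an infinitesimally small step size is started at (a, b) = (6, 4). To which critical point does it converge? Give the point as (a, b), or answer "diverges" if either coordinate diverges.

h is separable, so gradient descent decouples: a follows -∂h/∂a, b follows -∂h/∂b.
∂h/∂a = 12(a - 4)(a + 2)(a + 3); at a=6 this is 1728, so a decreases.
∂h/∂b = -6(b - 2)(b + 3); at b=4 this is -84, so b increases.
The b-coordinate has no critical point in that direction and runs off to infinity.

diverges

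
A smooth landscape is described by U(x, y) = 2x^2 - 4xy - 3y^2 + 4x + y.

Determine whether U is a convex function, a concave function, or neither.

U is quadratic, so its Hessian is the constant matrix H = [[4, -4], [-4, -6]].
det(H) = -40, tr(H) = -2.
det(H) < 0, so H is indefinite: neither convex nor concave.

neither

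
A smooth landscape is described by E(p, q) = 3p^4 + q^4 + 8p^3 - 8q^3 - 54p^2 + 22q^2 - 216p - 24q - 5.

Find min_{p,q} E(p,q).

E(p,q) separates as A(p) + B(q) − 5, so its minimum is min A + min B − 5.
A'(p) = 12(p - 3)(p + 2)(p + 3) vanishes at p ∈ {-3, -2, 3}; B'(q) = 4(q - 3)(q - 2)(q - 1) vanishes at q ∈ {1, 2, 3}.
Local minima of A (where A''>0): A(-3)=189, A(3)=-675. Local minima of B: B(1)=-9, B(3)=-9.
So the global minimum of E is A(3) + B(1) − 5 = -675 − 9 − 5 = -689, attained at (3, 1).

-689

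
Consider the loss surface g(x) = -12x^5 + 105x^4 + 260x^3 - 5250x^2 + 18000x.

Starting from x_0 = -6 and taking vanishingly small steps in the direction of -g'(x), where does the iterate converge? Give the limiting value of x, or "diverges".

g'(x) = -60(x - 5)(x - 4)(x - 3)(x + 5), so g'(-6) = -59400.
Gradient descent moves in the -g' direction, i.e. x is increasing.
The nearest critical point in that direction is x = -5, where g'' = 43200 > 0 (a local minimum). The iterate converges there.

-5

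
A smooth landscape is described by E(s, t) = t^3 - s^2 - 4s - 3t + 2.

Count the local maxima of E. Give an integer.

E separates as a function of s plus a function of t, so ∇E=0 decouples.
∂E/∂s = -2(s + 2) = 0 at s ∈ {-2}; ∂E/∂t = 3(t - 1)(t + 1) = 0 at t ∈ {-1, 1}.
The Hessian is diagonal: diag(E_ss, E_tt). Second derivatives: E_ss(-2)=-2; E_tt(-1)=-6, E_tt(1)=6.
Local maxima occur where both diagonal entries negative: (-2, -1). Count: 1.

1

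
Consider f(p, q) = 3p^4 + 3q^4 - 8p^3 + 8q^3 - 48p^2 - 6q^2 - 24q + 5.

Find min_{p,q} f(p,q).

-526

f(p,q) separates as A(p) + B(q) + 5, so its minimum is min A + min B + 5.
A'(p) = 12p(p - 4)(p + 2) vanishes at p ∈ {-2, 0, 4}; B'(q) = 12(q - 1)(q + 1)(q + 2) vanishes at q ∈ {-2, -1, 1}.
Local minima of A (where A''>0): A(-2)=-80, A(4)=-512. Local minima of B: B(-2)=8, B(1)=-19.
So the global minimum of f is A(4) + B(1) + 5 = -512 − 19 + 5 = -526, attained at (4, 1).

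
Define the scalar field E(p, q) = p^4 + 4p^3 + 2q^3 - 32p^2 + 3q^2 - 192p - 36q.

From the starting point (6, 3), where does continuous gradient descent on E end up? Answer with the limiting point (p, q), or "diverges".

(4, 2)

E is separable, so gradient descent decouples: p follows -∂E/∂p, q follows -∂E/∂q.
∂E/∂p = 4(p - 4)(p + 3)(p + 4); at p=6 this is 720, so p decreases.
∂E/∂q = 6(q - 2)(q + 3); at q=3 this is 36, so q decreases.
p converges to its nearest critical value 4 (a local min of the p-part); q converges to 2. The iterate converges to (4, 2).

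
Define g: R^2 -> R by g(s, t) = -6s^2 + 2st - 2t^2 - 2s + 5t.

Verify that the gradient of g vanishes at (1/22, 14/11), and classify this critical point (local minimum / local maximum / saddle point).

local maximum

∇g = (-12s + 2t - 2, 2s - 4t + 5); substituting (1/22, 14/11) gives ∇g = (0, 0), so (1/22, 14/11) is indeed a critical point.
The Hessian of g is constant: H = [[-12, 2], [2, -4]].
det(H) = (-12)·(-4) − 2² = 44.
det(H) > 0 and tr(H) = -16 < 0, so H is negative definite and the point is a local maximum.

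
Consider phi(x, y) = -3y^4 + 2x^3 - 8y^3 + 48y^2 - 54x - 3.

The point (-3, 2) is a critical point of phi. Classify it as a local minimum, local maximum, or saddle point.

The mixed partial ∂²phi/∂x∂y is 0, so the Hessian at any point is diag(phi_xx, phi_yy) = diag(12x, 12(-3y^2 - 4y + 8)).
At (-3, 2): H = diag(-36, -144).
Both eigenvalues are negative, so H is negative definite: a local maximum.

local maximum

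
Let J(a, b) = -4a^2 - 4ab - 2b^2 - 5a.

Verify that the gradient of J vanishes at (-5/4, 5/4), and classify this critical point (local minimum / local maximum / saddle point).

local maximum

∇J = (-8a - 4b - 5, -4a - 4b); substituting (-5/4, 5/4) gives ∇J = (0, 0), so (-5/4, 5/4) is indeed a critical point.
The Hessian of J is constant: H = [[-8, -4], [-4, -4]].
det(H) = (-8)·(-4) − (-4)² = 16.
det(H) > 0 and tr(H) = -12 < 0, so H is negative definite and the point is a local maximum.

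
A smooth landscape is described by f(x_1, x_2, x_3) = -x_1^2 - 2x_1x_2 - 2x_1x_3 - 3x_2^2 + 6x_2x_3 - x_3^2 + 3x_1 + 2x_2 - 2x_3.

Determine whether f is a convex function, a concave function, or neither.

f is quadratic, so its Hessian is the constant matrix H = [[-2, -2, -2], [-2, -6, 6], [-2, 6, -2]].
Leading principal minors: -2, 8, 128.
Neither pattern holds ⇒ H is indefinite ⇒ neither convex nor concave.

neither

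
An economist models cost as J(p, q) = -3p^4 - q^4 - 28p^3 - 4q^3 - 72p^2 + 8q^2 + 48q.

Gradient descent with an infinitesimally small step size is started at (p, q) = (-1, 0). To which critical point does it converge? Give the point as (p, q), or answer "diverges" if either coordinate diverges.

(-3, -2)

J is separable, so gradient descent decouples: p follows -∂J/∂p, q follows -∂J/∂q.
∂J/∂p = -12p(p + 3)(p + 4); at p=-1 this is 72, so p decreases.
∂J/∂q = -4(q - 2)(q + 2)(q + 3); at q=0 this is 48, so q decreases.
p converges to its nearest critical value -3 (a local min of the p-part); q converges to -2. The iterate converges to (-3, -2).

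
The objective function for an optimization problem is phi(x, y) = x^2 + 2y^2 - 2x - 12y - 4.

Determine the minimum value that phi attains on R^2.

-23

phi(x,y) separates as P(x) + Q(y) − 4, so its minimum is min P + min Q − 4.
P'(x) = 2x - 2 vanishes at x ∈ {1}; Q'(y) = 4y - 12 vanishes at y ∈ {3}.
Local minima of P (where P''>0): P(1)=-1. Local minima of Q: Q(3)=-18.
So the global minimum of phi is P(1) + Q(3) − 4 = -1 − 18 − 4 = -23, attained at (1, 3).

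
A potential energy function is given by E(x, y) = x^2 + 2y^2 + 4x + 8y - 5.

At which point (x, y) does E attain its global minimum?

(-2, -2)

E(x,y) separates as P(x) + Q(y) − 5, so its minimum is min P + min Q − 5.
P'(x) = 2x + 4 vanishes at x ∈ {-2}; Q'(y) = 4y + 8 vanishes at y ∈ {-2}.
Local minima of P (where P''>0): P(-2)=-4. Local minima of Q: Q(-2)=-8.
So the global minimum of E is P(-2) + Q(-2) − 5 = -4 − 8 − 5 = -17, attained at (-2, -2).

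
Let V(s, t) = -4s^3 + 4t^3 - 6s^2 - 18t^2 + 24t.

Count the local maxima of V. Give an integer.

V separates as a function of s plus a function of t, so ∇V=0 decouples.
∂V/∂s = -12s(s + 1) = 0 at s ∈ {-1, 0}; ∂V/∂t = 12(t - 2)(t - 1) = 0 at t ∈ {1, 2}.
The Hessian is diagonal: diag(V_ss, V_tt). Second derivatives: V_ss(-1)=12, V_ss(0)=-12; V_tt(1)=-12, V_tt(2)=12.
Local maxima occur where both diagonal entries negative: (0, 1). Count: 1.

1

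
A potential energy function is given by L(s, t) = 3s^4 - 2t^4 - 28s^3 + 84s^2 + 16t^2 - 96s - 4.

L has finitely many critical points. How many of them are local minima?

2

L separates as a function of s plus a function of t, so ∇L=0 decouples.
∂L/∂s = 12(s - 4)(s - 2)(s - 1) = 0 at s ∈ {1, 2, 4}; ∂L/∂t = -8t(t - 2)(t + 2) = 0 at t ∈ {-2, 0, 2}.
The Hessian is diagonal: diag(L_ss, L_tt). Second derivatives: L_ss(1)=36, L_ss(2)=-24, L_ss(4)=72; L_tt(-2)=-64, L_tt(0)=32, L_tt(2)=-64.
Local minima occur where both diagonal entries positive: (1, 0), (4, 0). Count: 2.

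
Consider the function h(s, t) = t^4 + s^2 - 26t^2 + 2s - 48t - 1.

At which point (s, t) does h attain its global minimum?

(-1, 4)

h(s,t) separates as P(s) + Q(t) − 1, so its minimum is min P + min Q − 1.
P'(s) = 2s + 2 vanishes at s ∈ {-1}; Q'(t) = 4(t - 4)(t + 1)(t + 3) vanishes at t ∈ {-3, -1, 4}.
Local minima of P (where P''>0): P(-1)=-1. Local minima of Q: Q(-3)=-9, Q(4)=-352.
So the global minimum of h is P(-1) + Q(4) − 1 = -1 − 352 − 1 = -354, attained at (-1, 4).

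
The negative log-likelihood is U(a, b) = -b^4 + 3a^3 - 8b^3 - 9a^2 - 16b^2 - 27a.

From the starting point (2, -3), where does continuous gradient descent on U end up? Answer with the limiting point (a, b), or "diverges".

(3, -2)

U is separable, so gradient descent decouples: a follows -∂U/∂a, b follows -∂U/∂b.
∂U/∂a = 9(a - 3)(a + 1); at a=2 this is -27, so a increases.
∂U/∂b = -4b(b + 2)(b + 4); at b=-3 this is -12, so b increases.
a converges to its nearest critical value 3 (a local min of the a-part); b converges to -2. The iterate converges to (3, -2).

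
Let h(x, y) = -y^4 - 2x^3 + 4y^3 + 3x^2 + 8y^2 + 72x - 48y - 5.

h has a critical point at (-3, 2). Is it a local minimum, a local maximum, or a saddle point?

local minimum

The mixed partial ∂²h/∂x∂y is 0, so the Hessian at any point is diag(h_xx, h_yy) = diag(6(-2x + 1), 4(-3y^2 + 6y + 4)).
At (-3, 2): H = diag(42, 16).
Both eigenvalues are positive, so H is positive definite: a local minimum.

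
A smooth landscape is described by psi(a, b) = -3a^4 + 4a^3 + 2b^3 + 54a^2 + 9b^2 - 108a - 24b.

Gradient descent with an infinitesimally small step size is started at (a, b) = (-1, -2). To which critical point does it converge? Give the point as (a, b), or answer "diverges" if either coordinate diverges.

(1, 1)

psi is separable, so gradient descent decouples: a follows -∂psi/∂a, b follows -∂psi/∂b.
∂psi/∂a = -12(a - 3)(a - 1)(a + 3); at a=-1 this is -192, so a increases.
∂psi/∂b = 6(b - 1)(b + 4); at b=-2 this is -36, so b increases.
a converges to its nearest critical value 1 (a local min of the a-part); b converges to 1. The iterate converges to (1, 1).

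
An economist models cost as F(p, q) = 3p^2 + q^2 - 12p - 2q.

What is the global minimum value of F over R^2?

-13

F(p,q) separates as A(p) + B(q), so its minimum is min A + min B.
A'(p) = 6p - 12 vanishes at p ∈ {2}; B'(q) = 2q - 2 vanishes at q ∈ {1}.
Local minima of A (where A''>0): A(2)=-12. Local minima of B: B(1)=-1.
So the global minimum of F is A(2) + B(1) = -12 − 1 = -13, attained at (2, 1).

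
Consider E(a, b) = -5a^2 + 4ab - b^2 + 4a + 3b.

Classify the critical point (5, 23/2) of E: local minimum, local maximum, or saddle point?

The Hessian of E is constant: H = [[-10, 4], [4, -2]].
det(H) = (-10)·(-2) − 4² = 4.
det(H) > 0 and tr(H) = -12 < 0, so H is negative definite and the point is a local maximum.

local maximum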